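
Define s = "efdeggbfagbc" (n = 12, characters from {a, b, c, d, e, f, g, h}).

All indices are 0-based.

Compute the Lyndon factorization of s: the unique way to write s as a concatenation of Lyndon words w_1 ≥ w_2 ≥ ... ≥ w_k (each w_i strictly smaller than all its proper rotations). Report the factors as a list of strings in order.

["ef", "degg", "bf", "agbc"]

emit factor 1: 'ef' (i=0, period=2)
emit factor 2: 'degg' (i=2, period=4)
emit factor 3: 'bf' (i=6, period=2)
emit factor 4: 'agbc' (i=8, period=4)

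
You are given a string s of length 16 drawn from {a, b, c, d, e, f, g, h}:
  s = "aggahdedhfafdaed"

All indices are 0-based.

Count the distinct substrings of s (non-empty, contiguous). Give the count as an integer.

rank→(start, suffix):
  0 → (13, 'aed')
  1 → (10, 'afdaed')
  2 → (0, 'aggahdedhfafdaed')
  3 → (3, 'ahdedhfafdaed')
  4 → (15, 'd')
  5 → (12, 'daed')
  6 → (5, 'dedhfafdaed')
  7 → (7, 'dhfafdaed')
  8 → (14, 'ed')
  9 → (6, 'edhfafdaed')
  10 → (9, 'fafdaed')
  11 → (11, 'fdaed')
  12 → (2, 'gahdedhfafdaed')
  13 → (1, 'ggahdedhfafdaed')
  14 → (4, 'hdedhfafdaed')
  15 → (8, 'hfafdaed')

SA = [13, 10, 0, 3, 15, 12, 5, 7, 14, 6, 9, 11, 2, 1, 4, 8]
[i] adj suffixes → lcp
  [1] 13/10 → 1 ('a')
  [2] 10/0 → 1 ('a')
  [3] 0/3 → 1 ('a')
  [4] 3/15 → 0 ('')
  [5] 15/12 → 1 ('d')
  [6] 12/5 → 1 ('d')
  [7] 5/7 → 1 ('d')
  [8] 7/14 → 0 ('')
  [9] 14/6 → 2 ('ed')
  [10] 6/9 → 0 ('')
  [11] 9/11 → 1 ('f')
  [12] 11/2 → 0 ('')
  [13] 2/1 → 1 ('g')
  [14] 1/4 → 0 ('')
  [15] 4/8 → 1 ('h')

n(n+1)/2 = 16·17/2 = 136
Σ LCP = 0 + 1 + 1 + 1 + 0 + 1 + 1 + 1 + 0 + 2 + 0 + 1 + 0 + 1 + 0 + 1 = 11
distinct = 136 − 11 = 125

125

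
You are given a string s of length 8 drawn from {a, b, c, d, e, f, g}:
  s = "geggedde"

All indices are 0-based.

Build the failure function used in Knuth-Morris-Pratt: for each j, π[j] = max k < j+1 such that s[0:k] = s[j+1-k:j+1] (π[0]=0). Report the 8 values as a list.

[0, 0, 1, 1, 2, 0, 0, 0]

π[0] = 0
j=1 s[j]='e': π[1]=0 (border '')
j=2 s[j]='g': π[2]=1 (border 'g')
j=3 s[j]='g': k: 1→0; π[3]=1 (border 'g')
j=4 s[j]='e': π[4]=2 (border 'ge')
j=5 s[j]='d': k: 2→0; π[5]=0 (border '')
j=6 s[j]='d': π[6]=0 (border '')
j=7 s[j]='e': π[7]=0 (border '')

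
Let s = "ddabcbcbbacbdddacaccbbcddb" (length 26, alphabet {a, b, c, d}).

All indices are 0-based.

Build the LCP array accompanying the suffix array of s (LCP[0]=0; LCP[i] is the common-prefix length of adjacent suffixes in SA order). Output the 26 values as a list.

sorted suffixes:
  #0 SA[0]=2  'abcbcbbacbdddacaccbbcddb'
  #1 SA[1]=15  'acaccbbcddb'
  #2 SA[2]=9  'acbdddacaccbbcddb'
  #3 SA[3]=17  'accbbcddb'
  #4 SA[4]=25  'b'
  #5 SA[5]=8  'bacbdddacaccbbcddb'
  #6 SA[6]=7  'bbacbdddacaccbbcddb'
  #7 SA[7]=20  'bbcddb'
  #8 SA[8]=5  'bcbbacbdddacaccbbcddb'
  #9 SA[9]=3  'bcbcbbacbdddacaccbbcddb'
  #10 SA[10]=21  'bcddb'
  #11 SA[11]=11  'bdddacaccbbcddb'
  #12 SA[12]=16  'caccbbcddb'
  #13 SA[13]=6  'cbbacbdddacaccbbcddb'
  #14 SA[14]=19  'cbbcddb'
  #15 SA[15]=4  'cbcbbacbdddacaccbbcddb'
  #16 SA[16]=10  'cbdddacaccbbcddb'
  #17 SA[17]=18  'ccbbcddb'
  #18 SA[18]=22  'cddb'
  #19 SA[19]=1  'dabcbcbbacbdddacaccbbcddb'
  #20 SA[20]=14  'dacaccbbcddb'
  #21 SA[21]=24  'db'
  #22 SA[22]=0  'ddabcbcbbacbdddacaccbbcddb'
  #23 SA[23]=13  'ddacaccbbcddb'
  #24 SA[24]=23  'ddb'
  #25 SA[25]=12  'dddacaccbbcddb'

SA = [2, 15, 9, 17, 25, 8, 7, 20, 5, 3, 21, 11, 16, 6, 19, 4, 10, 18, 22, 1, 14, 24, 0, 13, 23, 12]
i: (SA[i-1],SA[i]) lcp shared
  1: (2,15) 1 'a'
  2: (15,9) 2 'ac'
  3: (9,17) 2 'ac'
  4: (17,25) 0 ''
  5: (25,8) 1 'b'
  6: (8,7) 1 'b'
  7: (7,20) 2 'bb'
  8: (20,5) 1 'b'
  9: (5,3) 3 'bcb'
  10: (3,21) 2 'bc'
  11: (21,11) 1 'b'
  12: (11,16) 0 ''
  13: (16,6) 1 'c'
  14: (6,19) 3 'cbb'
  15: (19,4) 2 'cb'
  16: (4,10) 2 'cb'
  17: (10,18) 1 'c'
  18: (18,22) 1 'c'
  19: (22,1) 0 ''
  20: (1,14) 2 'da'
  21: (14,24) 1 'd'
  22: (24,0) 1 'd'
  23: (0,13) 3 'dda'
  24: (13,23) 2 'dd'
  25: (23,12) 2 'dd'

[0, 1, 2, 2, 0, 1, 1, 2, 1, 3, 2, 1, 0, 1, 3, 2, 2, 1, 1, 0, 2, 1, 1, 3, 2, 2]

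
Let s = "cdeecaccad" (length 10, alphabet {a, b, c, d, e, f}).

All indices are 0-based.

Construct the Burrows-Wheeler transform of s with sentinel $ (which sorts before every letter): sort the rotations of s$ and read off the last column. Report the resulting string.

dcceca$aced

rank  rotation     last
    0  $cdeecaccad  d
    1  accad$cdeec  c
    2  ad$cdeecacc  c
    3  caccad$cdee  e
    4  cad$cdeecac  c
    5  ccad$cdeeca  a
    6  cdeecaccad$  $
    7  d$cdeecacca  a
    8  deecaccad$c  c
    9  ecaccad$cde  e
   10  eecaccad$cd  d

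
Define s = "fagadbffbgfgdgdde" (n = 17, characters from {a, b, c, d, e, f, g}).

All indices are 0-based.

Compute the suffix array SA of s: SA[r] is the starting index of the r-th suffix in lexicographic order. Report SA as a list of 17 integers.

[3, 1, 5, 8, 4, 14, 15, 12, 16, 0, 7, 6, 10, 2, 13, 11, 9]

rank | idx | suffix
   0 |   3 | adbffbgfgdgdde
   1 |   1 | agadbffbgfgdgdde
   2 |   5 | bffbgfgdgdde
   3 |   8 | bgfgdgdde
   4 |   4 | dbffbgfgdgdde
   5 |  14 | dde
   6 |  15 | de
   7 |  12 | dgdde
   8 |  16 | e
   9 |   0 | fagadbffbgfgdgdde
  10 |   7 | fbgfgdgdde
  11 |   6 | ffbgfgdgdde
  12 |  10 | fgdgdde
  13 |   2 | gadbffbgfgdgdde
  14 |  13 | gdde
  15 |  11 | gdgdde
  16 |   9 | gfgdgdde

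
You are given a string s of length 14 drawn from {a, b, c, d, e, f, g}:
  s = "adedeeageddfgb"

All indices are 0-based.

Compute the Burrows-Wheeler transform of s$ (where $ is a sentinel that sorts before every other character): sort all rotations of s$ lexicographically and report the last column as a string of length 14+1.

rank  rotation         last
    0  $adedeeageddfgb  b
    1  adedeeageddfgb$  $
    2  ageddfgb$adedee  e
    3  b$adedeeageddfg  g
    4  ddfgb$adedeeage  e
    5  dedeeageddfgb$a  a
    6  deeageddfgb$ade  e
    7  dfgb$adedeeaged  d
    8  eageddfgb$adede  e
    9  eddfgb$adedeeag  g
   10  edeeageddfgb$ad  d
   11  eeageddfgb$aded  d
   12  fgb$adedeeagedd  d
   13  gb$adedeeageddf  f
   14  geddfgb$adedeea  a

b$egeaedegdddfa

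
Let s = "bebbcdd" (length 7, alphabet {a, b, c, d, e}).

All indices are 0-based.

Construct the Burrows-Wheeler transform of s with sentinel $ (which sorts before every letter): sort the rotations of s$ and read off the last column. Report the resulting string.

rank  rotation  last
    0  $bebbcdd  d
    1  bbcdd$be  e
    2  bcdd$beb  b
    3  bebbcdd$  $
    4  cdd$bebb  b
    5  d$bebbcd  d
    6  dd$bebbc  c
    7  ebbcdd$b  b

deb$bdcb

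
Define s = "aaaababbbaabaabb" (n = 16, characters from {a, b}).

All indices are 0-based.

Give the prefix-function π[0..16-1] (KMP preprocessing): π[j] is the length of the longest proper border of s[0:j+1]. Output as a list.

π[0] = 0
j=1 s[j]='a': π[1]=1 (border 'a')
j=2 s[j]='a': π[2]=2 (border 'aa')
j=3 s[j]='a': π[3]=3 (border 'aaa')
j=4 s[j]='b': k: 3→2→1→0; π[4]=0 (border '')
j=5 s[j]='a': π[5]=1 (border 'a')
j=6 s[j]='b': k: 1→0; π[6]=0 (border '')
j=7 s[j]='b': π[7]=0 (border '')
j=8 s[j]='b': π[8]=0 (border '')
j=9 s[j]='a': π[9]=1 (border 'a')
j=10 s[j]='a': π[10]=2 (border 'aa')
j=11 s[j]='b': k: 2→1→0; π[11]=0 (border '')
j=12 s[j]='a': π[12]=1 (border 'a')
j=13 s[j]='a': π[13]=2 (border 'aa')
j=14 s[j]='b': k: 2→1→0; π[14]=0 (border '')
j=15 s[j]='b': π[15]=0 (border '')

[0, 1, 2, 3, 0, 1, 0, 0, 0, 1, 2, 0, 1, 2, 0, 0]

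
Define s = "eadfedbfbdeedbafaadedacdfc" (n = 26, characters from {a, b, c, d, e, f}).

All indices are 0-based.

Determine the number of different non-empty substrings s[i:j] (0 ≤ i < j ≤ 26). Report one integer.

rank | idx | suffix
   0 |  16 | aadedacdfc
   1 |  21 | acdfc
   2 |  17 | adedacdfc
   3 |   1 | adfedbfbdeedbafaadedacdfc
   4 |  14 | afaadedacdfc
   5 |  13 | bafaadedacdfc
   6 |   8 | bdeedbafaadedacdfc
   7 |   6 | bfbdeedbafaadedacdfc
   8 |  25 | c
   9 |  22 | cdfc
  10 |  20 | dacdfc
  11 |  12 | dbafaadedacdfc
  12 |   5 | dbfbdeedbafaadedacdfc
  13 |  18 | dedacdfc
  14 |   9 | deedbafaadedacdfc
  15 |  23 | dfc
  16 |   2 | dfedbfbdeedbafaadedacdfc
  17 |   0 | eadfedbfbdeedbafaadedacdfc
  18 |  19 | edacdfc
  19 |  11 | edbafaadedacdfc
  20 |   4 | edbfbdeedbafaadedacdfc
  21 |  10 | eedbafaadedacdfc
  22 |  15 | faadedacdfc
  23 |   7 | fbdeedbafaadedacdfc
  24 |  24 | fc
  25 |   3 | fedbfbdeedbafaadedacdfc

SA = [16, 21, 17, 1, 14, 13, 8, 6, 25, 22, 20, 12, 5, 18, 9, 23, 2, 0, 19, 11, 4, 10, 15, 7, 24, 3]
i: (SA[i-1],SA[i]) lcp shared
  1: (16,21) 1 'a'
  2: (21,17) 1 'a'
  3: (17,1) 2 'ad'
  4: (1,14) 1 'a'
  5: (14,13) 0 ''
  6: (13,8) 1 'b'
  7: (8,6) 1 'b'
  8: (6,25) 0 ''
  9: (25,22) 1 'c'
  10: (22,20) 0 ''
  11: (20,12) 1 'd'
  12: (12,5) 2 'db'
  13: (5,18) 1 'd'
  14: (18,9) 2 'de'
  15: (9,23) 1 'd'
  16: (23,2) 2 'df'
  17: (2,0) 0 ''
  18: (0,19) 1 'e'
  19: (19,11) 2 'ed'
  20: (11,4) 3 'edb'
  21: (4,10) 1 'e'
  22: (10,15) 0 ''
  23: (15,7) 1 'f'
  24: (7,24) 1 'f'
  25: (24,3) 1 'f'

n(n+1)/2 = 26·27/2 = 351
Σ LCP = 0 + 1 + 1 + 2 + 1 + 0 + 1 + 1 + 0 + 1 + 0 + 1 + 2 + 1 + 2 + 1 + 2 + 0 + 1 + 2 + 3 + 1 + 0 + 1 + 1 + 1 = 27
distinct = 351 − 27 = 324

324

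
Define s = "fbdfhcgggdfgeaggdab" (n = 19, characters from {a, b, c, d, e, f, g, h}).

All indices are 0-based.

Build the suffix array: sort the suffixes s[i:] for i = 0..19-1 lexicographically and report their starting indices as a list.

[17, 13, 18, 1, 5, 16, 9, 2, 12, 0, 10, 3, 15, 8, 11, 14, 7, 6, 4]

sorted suffixes:
  #0 SA[0]=17  'ab'
  #1 SA[1]=13  'aggdab'
  #2 SA[2]=18  'b'
  #3 SA[3]=1  'bdfhcgggdfgeaggdab'
  #4 SA[4]=5  'cgggdfgeaggdab'
  #5 SA[5]=16  'dab'
  #6 SA[6]=9  'dfgeaggdab'
  #7 SA[7]=2  'dfhcgggdfgeaggdab'
  #8 SA[8]=12  'eaggdab'
  #9 SA[9]=0  'fbdfhcgggdfgeaggdab'
  #10 SA[10]=10  'fgeaggdab'
  #11 SA[11]=3  'fhcgggdfgeaggdab'
  #12 SA[12]=15  'gdab'
  #13 SA[13]=8  'gdfgeaggdab'
  #14 SA[14]=11  'geaggdab'
  #15 SA[15]=14  'ggdab'
  #16 SA[16]=7  'ggdfgeaggdab'
  #17 SA[17]=6  'gggdfgeaggdab'
  #18 SA[18]=4  'hcgggdfgeaggdab'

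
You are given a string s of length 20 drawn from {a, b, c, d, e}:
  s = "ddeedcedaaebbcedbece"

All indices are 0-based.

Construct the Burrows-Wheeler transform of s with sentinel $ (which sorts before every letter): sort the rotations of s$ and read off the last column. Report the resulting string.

edaebdedbeee$dcabcced

rank  rotation               last
    0  $ddeedcedaaebbcedbece  e
    1  aaebbcedbece$ddeedced  d
    2  aebbcedbece$ddeedceda  a
    3  bbcedbece$ddeedcedaae  e
    4  bcedbece$ddeedcedaaeb  b
    5  bece$ddeedcedaaebbced  d
    6  ce$ddeedcedaaebbcedbe  e
    7  cedaaebbcedbece$ddeed  d
    8  cedbece$ddeedcedaaebb  b
    9  daaebbcedbece$ddeedce  e
   10  dbece$ddeedcedaaebbce  e
   11  dcedaaebbcedbece$ddee  e
   12  ddeedcedaaebbcedbece$  $
   13  deedcedaaebbcedbece$d  d
   14  e$ddeedcedaaebbcedbec  c
   15  ebbcedbece$ddeedcedaa  a
   16  ece$ddeedcedaaebbcedb  b
   17  edaaebbcedbece$ddeedc  c
   18  edbece$ddeedcedaaebbc  c
   19  edcedaaebbcedbece$dde  e
   20  eedcedaaebbcedbece$dd  d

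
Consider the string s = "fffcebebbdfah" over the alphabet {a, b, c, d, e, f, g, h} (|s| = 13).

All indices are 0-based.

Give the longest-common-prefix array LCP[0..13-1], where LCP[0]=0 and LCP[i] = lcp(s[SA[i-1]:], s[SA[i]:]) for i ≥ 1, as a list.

rank→(start, suffix):
  0 → (11, 'ah')
  1 → (7, 'bbdfah')
  2 → (8, 'bdfah')
  3 → (5, 'bebbdfah')
  4 → (3, 'cebebbdfah')
  5 → (9, 'dfah')
  6 → (6, 'ebbdfah')
  7 → (4, 'ebebbdfah')
  8 → (10, 'fah')
  9 → (2, 'fcebebbdfah')
  10 → (1, 'ffcebebbdfah')
  11 → (0, 'fffcebebbdfah')
  12 → (12, 'h')

SA = [11, 7, 8, 5, 3, 9, 6, 4, 10, 2, 1, 0, 12]
rank  pair      lcp
   1  s[11:],s[7:]  0  ''
   2  s[7:],s[8:]  1  'b'
   3  s[8:],s[5:]  1  'b'
   4  s[5:],s[3:]  0  ''
   5  s[3:],s[9:]  0  ''
   6  s[9:],s[6:]  0  ''
   7  s[6:],s[4:]  2  'eb'
   8  s[4:],s[10:]  0  ''
   9  s[10:],s[2:]  1  'f'
  10  s[2:],s[1:]  1  'f'
  11  s[1:],s[0:]  2  'ff'
  12  s[0:],s[12:]  0  ''

[0, 0, 1, 1, 0, 0, 0, 2, 0, 1, 1, 2, 0]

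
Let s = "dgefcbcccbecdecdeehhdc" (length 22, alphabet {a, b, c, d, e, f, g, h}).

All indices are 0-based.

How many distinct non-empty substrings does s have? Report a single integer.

230

sorted suffixes:
  #0 SA[0]=5  'bcccbecdecdeehhdc'
  #1 SA[1]=9  'becdecdeehhdc'
  #2 SA[2]=21  'c'
  #3 SA[3]=4  'cbcccbecdecdeehhdc'
  #4 SA[4]=8  'cbecdecdeehhdc'
  #5 SA[5]=7  'ccbecdecdeehhdc'
  #6 SA[6]=6  'cccbecdecdeehhdc'
  #7 SA[7]=11  'cdecdeehhdc'
  #8 SA[8]=14  'cdeehhdc'
  #9 SA[9]=20  'dc'
  #10 SA[10]=12  'decdeehhdc'
  #11 SA[11]=15  'deehhdc'
  #12 SA[12]=0  'dgefcbcccbecdecdeehhdc'
  #13 SA[13]=10  'ecdecdeehhdc'
  #14 SA[14]=13  'ecdeehhdc'
  #15 SA[15]=16  'eehhdc'
  #16 SA[16]=2  'efcbcccbecdecdeehhdc'
  #17 SA[17]=17  'ehhdc'
  #18 SA[18]=3  'fcbcccbecdecdeehhdc'
  #19 SA[19]=1  'gefcbcccbecdecdeehhdc'
  #20 SA[20]=19  'hdc'
  #21 SA[21]=18  'hhdc'

SA = [5, 9, 21, 4, 8, 7, 6, 11, 14, 20, 12, 15, 0, 10, 13, 16, 2, 17, 3, 1, 19, 18]
rank  pair      lcp
   1  s[5:],s[9:]  1  'b'
   2  s[9:],s[21:]  0  ''
   3  s[21:],s[4:]  1  'c'
   4  s[4:],s[8:]  2  'cb'
   5  s[8:],s[7:]  1  'c'
   6  s[7:],s[6:]  2  'cc'
   7  s[6:],s[11:]  1  'c'
   8  s[11:],s[14:]  3  'cde'
   9  s[14:],s[20:]  0  ''
  10  s[20:],s[12:]  1  'd'
  11  s[12:],s[15:]  2  'de'
  12  s[15:],s[0:]  1  'd'
  13  s[0:],s[10:]  0  ''
  14  s[10:],s[13:]  4  'ecde'
  15  s[13:],s[16:]  1  'e'
  16  s[16:],s[2:]  1  'e'
  17  s[2:],s[17:]  1  'e'
  18  s[17:],s[3:]  0  ''
  19  s[3:],s[1:]  0  ''
  20  s[1:],s[19:]  0  ''
  21  s[19:],s[18:]  1  'h'

n(n+1)/2 = 22·23/2 = 253
Σ LCP = 0 + 1 + 0 + 1 + 2 + 1 + 2 + 1 + 3 + 0 + 1 + 2 + 1 + 0 + 4 + 1 + 1 + 1 + 0 + 0 + 0 + 1 = 23
distinct = 253 − 23 = 230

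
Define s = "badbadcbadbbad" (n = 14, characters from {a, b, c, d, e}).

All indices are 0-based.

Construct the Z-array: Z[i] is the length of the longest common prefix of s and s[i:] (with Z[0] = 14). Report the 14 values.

Z[0]=14
i=1: fresh scan; Z[1]=0
i=2: fresh scan; Z[2]=0
i=3: fresh scan; Z[3]=3 scan→box=[3,6)
i=4: min(r-i=2, Z[1]=0)=0; Z[4]=0
i=5: min(r-i=1, Z[2]=0)=0; Z[5]=0
i=6: fresh scan; Z[6]=0
i=7: fresh scan; Z[7]=4 scan→box=[7,11)
i=8: min(r-i=3, Z[1]=0)=0; Z[8]=0
i=9: min(r-i=2, Z[2]=0)=0; Z[9]=0
i=10: min(r-i=1, Z[3]=3)=1; Z[10]=1
i=11: fresh scan; Z[11]=3 scan→box=[11,14)
i=12: min(r-i=2, Z[1]=0)=0; Z[12]=0
i=13: min(r-i=1, Z[2]=0)=0; Z[13]=0

[14, 0, 0, 3, 0, 0, 0, 4, 0, 0, 1, 3, 0, 0]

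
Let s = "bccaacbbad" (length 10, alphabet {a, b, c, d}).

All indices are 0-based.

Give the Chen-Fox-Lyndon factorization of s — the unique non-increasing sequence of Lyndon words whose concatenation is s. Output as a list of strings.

emit factor 1: 'bcc' (i=0, period=3)
emit factor 2: 'aacbbad' (i=3, period=7)

["bcc", "aacbbad"]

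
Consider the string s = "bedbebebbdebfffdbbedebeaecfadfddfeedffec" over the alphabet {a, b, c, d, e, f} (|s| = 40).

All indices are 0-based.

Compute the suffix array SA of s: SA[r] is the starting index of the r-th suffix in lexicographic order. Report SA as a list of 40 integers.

sorted suffixes:
  #0 SA[0]=27  'adfddfeedffec'
  #1 SA[1]=23  'aecfadfddfeedffec'
  #2 SA[2]=7  'bbdebfffdbbedebeaecfadfddfeedffec'
  #3 SA[3]=16  'bbedebeaecfadfddfeedffec'
  #4 SA[4]=8  'bdebfffdbbedebeaecfadfddfeedffec'
  #5 SA[5]=21  'beaecfadfddfeedffec'
  #6 SA[6]=5  'bebbdebfffdbbedebeaecfadfddfeedffec'
  #7 SA[7]=3  'bebebbdebfffdbbedebeaecfadfddfeedffec'
  #8 SA[8]=0  'bedbebebbdebfffdbbedebeaecfadfddfeedffec'
  #9 SA[9]=17  'bedebeaecfadfddfeedffec'
  #10 SA[10]=11  'bfffdbbedebeaecfadfddfeedffec'
  #11 SA[11]=39  'c'
  #12 SA[12]=25  'cfadfddfeedffec'
  #13 SA[13]=15  'dbbedebeaecfadfddfeedffec'
  #14 SA[14]=2  'dbebebbdebfffdbbedebeaecfadfddfeedffec'
  #15 SA[15]=30  'ddfeedffec'
  #16 SA[16]=19  'debeaecfadfddfeedffec'
  #17 SA[17]=9  'debfffdbbedebeaecfadfddfeedffec'
  #18 SA[18]=28  'dfddfeedffec'
  #19 SA[19]=31  'dfeedffec'
  #20 SA[20]=35  'dffec'
  #21 SA[21]=22  'eaecfadfddfeedffec'
  #22 SA[22]=6  'ebbdebfffdbbedebeaecfadfddfeedffec'
  #23 SA[23]=20  'ebeaecfadfddfeedffec'
  #24 SA[24]=4  'ebebbdebfffdbbedebeaecfadfddfeedffec'
  #25 SA[25]=10  'ebfffdbbedebeaecfadfddfeedffec'
  #26 SA[26]=38  'ec'
  #27 SA[27]=24  'ecfadfddfeedffec'
  #28 SA[28]=1  'edbebebbdebfffdbbedebeaecfadfddfeedffec'
  #29 SA[29]=18  'edebeaecfadfddfeedffec'
  #30 SA[30]=34  'edffec'
  #31 SA[31]=33  'eedffec'
  #32 SA[32]=26  'fadfddfeedffec'
  #33 SA[33]=14  'fdbbedebeaecfadfddfeedffec'
  #34 SA[34]=29  'fddfeedffec'
  #35 SA[35]=37  'fec'
  #36 SA[36]=32  'feedffec'
  #37 SA[37]=13  'ffdbbedebeaecfadfddfeedffec'
  #38 SA[38]=36  'ffec'
  #39 SA[39]=12  'fffdbbedebeaecfadfddfeedffec'

[27, 23, 7, 16, 8, 21, 5, 3, 0, 17, 11, 39, 25, 15, 2, 30, 19, 9, 28, 31, 35, 22, 6, 20, 4, 10, 38, 24, 1, 18, 34, 33, 26, 14, 29, 37, 32, 13, 36, 12]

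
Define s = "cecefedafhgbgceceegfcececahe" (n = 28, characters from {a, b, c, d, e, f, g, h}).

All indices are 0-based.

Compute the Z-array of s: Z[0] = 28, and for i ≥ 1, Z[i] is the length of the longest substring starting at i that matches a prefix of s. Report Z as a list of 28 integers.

[28, 0, 2, 0, 0, 0, 0, 0, 0, 0, 0, 0, 0, 4, 0, 2, 0, 0, 0, 0, 4, 0, 3, 0, 1, 0, 0, 0]

Z[0]=28
i=1: outside box; Z[1]=0
i=2: outside box; Z[2]=2 grow→box=[2,4)
i=3: min(r-i=1, Z[1]=0)=0; Z[3]=0
i=4: outside box; Z[4]=0
i=5: outside box; Z[5]=0
i=6: outside box; Z[6]=0
i=7: outside box; Z[7]=0
i=8: outside box; Z[8]=0
i=9: outside box; Z[9]=0
i=10: outside box; Z[10]=0
i=11: outside box; Z[11]=0
i=12: outside box; Z[12]=0
i=13: outside box; Z[13]=4 grow→box=[13,17)
i=14: min(r-i=3, Z[1]=0)=0; Z[14]=0
i=15: min(r-i=2, Z[2]=2)=2; Z[15]=2
i=16: min(r-i=1, Z[3]=0)=0; Z[16]=0
i=17: outside box; Z[17]=0
i=18: outside box; Z[18]=0
i=19: outside box; Z[19]=0
i=20: outside box; Z[20]=4 grow→box=[20,24)
i=21: min(r-i=3, Z[1]=0)=0; Z[21]=0
i=22: min(r-i=2, Z[2]=2)=2; Z[22]=3 grow→box=[22,25)
i=23: min(r-i=2, Z[1]=0)=0; Z[23]=0
i=24: min(r-i=1, Z[2]=2)=1; Z[24]=1
i=25: outside box; Z[25]=0
i=26: outside box; Z[26]=0
i=27: outside box; Z[27]=0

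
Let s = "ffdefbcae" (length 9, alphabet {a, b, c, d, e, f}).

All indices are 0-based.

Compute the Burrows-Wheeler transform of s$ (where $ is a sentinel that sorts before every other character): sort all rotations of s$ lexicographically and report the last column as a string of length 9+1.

rank  rotation    last
    0  $ffdefbcae  e
    1  ae$ffdefbc  c
    2  bcae$ffdef  f
    3  cae$ffdefb  b
    4  defbcae$ff  f
    5  e$ffdefbca  a
    6  efbcae$ffd  d
    7  fbcae$ffde  e
    8  fdefbcae$f  f
    9  ffdefbcae$  $

ecfbfadef$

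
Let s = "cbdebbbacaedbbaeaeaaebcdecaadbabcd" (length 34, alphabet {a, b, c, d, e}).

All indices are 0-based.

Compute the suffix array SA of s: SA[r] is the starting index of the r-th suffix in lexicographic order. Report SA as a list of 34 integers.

rank | idx | suffix
   0 |  26 | aadbabcd
   1 |  18 | aaebcdecaadbabcd
   2 |  30 | abcd
   3 |   7 | acaedbbaeaeaaebcdecaadbabcd
   4 |  27 | adbabcd
   5 |  16 | aeaaebcdecaadbabcd
   6 |  14 | aeaeaaebcdecaadbabcd
   7 |  19 | aebcdecaadbabcd
   8 |   9 | aedbbaeaeaaebcdecaadbabcd
   9 |  29 | babcd
  10 |   6 | bacaedbbaeaeaaebcdecaadbabcd
  11 |  13 | baeaeaaebcdecaadbabcd
  12 |   5 | bbacaedbbaeaeaaebcdecaadbabcd
  13 |  12 | bbaeaeaaebcdecaadbabcd
  14 |   4 | bbbacaedbbaeaeaaebcdecaadbabcd
  15 |  31 | bcd
  16 |  21 | bcdecaadbabcd
  17 |   1 | bdebbbacaedbbaeaeaaebcdecaadbabcd
  18 |  25 | caadbabcd
  19 |   8 | caedbbaeaeaaebcdecaadbabcd
  20 |   0 | cbdebbbacaedbbaeaeaaebcdecaadbabcd
  21 |  32 | cd
  22 |  22 | cdecaadbabcd
  23 |  33 | d
  24 |  28 | dbabcd
  25 |  11 | dbbaeaeaaebcdecaadbabcd
  26 |   2 | debbbacaedbbaeaeaaebcdecaadbabcd
  27 |  23 | decaadbabcd
  28 |  17 | eaaebcdecaadbabcd
  29 |  15 | eaeaaebcdecaadbabcd
  30 |   3 | ebbbacaedbbaeaeaaebcdecaadbabcd
  31 |  20 | ebcdecaadbabcd
  32 |  24 | ecaadbabcd
  33 |  10 | edbbaeaeaaebcdecaadbabcd

[26, 18, 30, 7, 27, 16, 14, 19, 9, 29, 6, 13, 5, 12, 4, 31, 21, 1, 25, 8, 0, 32, 22, 33, 28, 11, 2, 23, 17, 15, 3, 20, 24, 10]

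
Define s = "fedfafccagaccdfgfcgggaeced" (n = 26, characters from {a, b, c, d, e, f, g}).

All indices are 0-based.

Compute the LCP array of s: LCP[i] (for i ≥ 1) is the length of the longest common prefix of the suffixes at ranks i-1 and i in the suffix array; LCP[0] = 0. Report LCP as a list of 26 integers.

rank | idx | suffix
   0 |  10 | accdfgfcgggaeced
   1 |  21 | aeced
   2 |   4 | afccagaccdfgfcgggaeced
   3 |   8 | agaccdfgfcgggaeced
   4 |   7 | cagaccdfgfcgggaeced
   5 |   6 | ccagaccdfgfcgggaeced
   6 |  11 | ccdfgfcgggaeced
   7 |  12 | cdfgfcgggaeced
   8 |  23 | ced
   9 |  17 | cgggaeced
  10 |  25 | d
  11 |   2 | dfafccagaccdfgfcgggaeced
  12 |  13 | dfgfcgggaeced
  13 |  22 | eced
  14 |  24 | ed
  15 |   1 | edfafccagaccdfgfcgggaeced
  16 |   3 | fafccagaccdfgfcgggaeced
  17 |   5 | fccagaccdfgfcgggaeced
  18 |  16 | fcgggaeced
  19 |   0 | fedfafccagaccdfgfcgggaeced
  20 |  14 | fgfcgggaeced
  21 |   9 | gaccdfgfcgggaeced
  22 |  20 | gaeced
  23 |  15 | gfcgggaeced
  24 |  19 | ggaeced
  25 |  18 | gggaeced

SA = [10, 21, 4, 8, 7, 6, 11, 12, 23, 17, 25, 2, 13, 22, 24, 1, 3, 5, 16, 0, 14, 9, 20, 15, 19, 18]
rank  pair      lcp
   1  s[10:],s[21:]  1  'a'
   2  s[21:],s[4:]  1  'a'
   3  s[4:],s[8:]  1  'a'
   4  s[8:],s[7:]  0  ''
   5  s[7:],s[6:]  1  'c'
   6  s[6:],s[11:]  2  'cc'
   7  s[11:],s[12:]  1  'c'
   8  s[12:],s[23:]  1  'c'
   9  s[23:],s[17:]  1  'c'
  10  s[17:],s[25:]  0  ''
  11  s[25:],s[2:]  1  'd'
  12  s[2:],s[13:]  2  'df'
  13  s[13:],s[22:]  0  ''
  14  s[22:],s[24:]  1  'e'
  15  s[24:],s[1:]  2  'ed'
  16  s[1:],s[3:]  0  ''
  17  s[3:],s[5:]  1  'f'
  18  s[5:],s[16:]  2  'fc'
  19  s[16:],s[0:]  1  'f'
  20  s[0:],s[14:]  1  'f'
  21  s[14:],s[9:]  0  ''
  22  s[9:],s[20:]  2  'ga'
  23  s[20:],s[15:]  1  'g'
  24  s[15:],s[19:]  1  'g'
  25  s[19:],s[18:]  2  'gg'

[0, 1, 1, 1, 0, 1, 2, 1, 1, 1, 0, 1, 2, 0, 1, 2, 0, 1, 2, 1, 1, 0, 2, 1, 1, 2]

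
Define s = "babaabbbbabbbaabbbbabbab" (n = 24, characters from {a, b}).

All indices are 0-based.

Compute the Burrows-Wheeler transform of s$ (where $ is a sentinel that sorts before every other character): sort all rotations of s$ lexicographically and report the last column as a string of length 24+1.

rank  rotation                   last
    0  $babaabbbbabbbaabbbbabbab  b
    1  aabbbbabbab$babaabbbbabbb  b
    2  aabbbbabbbaabbbbabbab$bab  b
    3  ab$babaabbbbabbbaabbbbabb  b
    4  abaabbbbabbbaabbbbabbab$b  b
    5  abbab$babaabbbbabbbaabbbb  b
    6  abbbaabbbbabbab$babaabbbb  b
    7  abbbbabbab$babaabbbbabbba  a
    8  abbbbabbbaabbbbabbab$baba  a
    9  b$babaabbbbabbbaabbbbabba  a
   10  baabbbbabbab$babaabbbbabb  b
   11  baabbbbabbbaabbbbabbab$ba  a
   12  bab$babaabbbbabbbaabbbbab  b
   13  babaabbbbabbbaabbbbabbab$  $
   14  babbab$babaabbbbabbbaabbb  b
   15  babbbaabbbbabbab$babaabbb  b
   16  bbaabbbbabbab$babaabbbbab  b
   17  bbab$babaabbbbabbbaabbbba  a
   18  bbabbab$babaabbbbabbbaabb  b
   19  bbabbbaabbbbabbab$babaabb  b
   20  bbbaabbbbabbab$babaabbbba  a
   21  bbbabbab$babaabbbbabbbaab  b
   22  bbbabbbaabbbbabbab$babaab  b
   23  bbbbabbab$babaabbbbabbbaa  a
   24  bbbbabbbaabbbbabbab$babaa  a

bbbbbbbaaabab$bbbabbabbaa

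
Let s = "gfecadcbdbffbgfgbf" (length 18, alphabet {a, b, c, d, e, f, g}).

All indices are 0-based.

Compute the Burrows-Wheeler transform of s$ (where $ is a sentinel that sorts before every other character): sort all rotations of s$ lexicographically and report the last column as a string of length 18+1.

rank  rotation             last
    0  $gfecadcbdbffbgfgbf  f
    1  adcbdbffbgfgbf$gfec  c
    2  bdbffbgfgbf$gfecadc  c
    3  bf$gfecadcbdbffbgfg  g
    4  bffbgfgbf$gfecadcbd  d
    5  bgfgbf$gfecadcbdbff  f
    6  cadcbdbffbgfgbf$gfe  e
    7  cbdbffbgfgbf$gfecad  d
    8  dbffbgfgbf$gfecadcb  b
    9  dcbdbffbgfgbf$gfeca  a
   10  ecadcbdbffbgfgbf$gf  f
   11  f$gfecadcbdbffbgfgb  b
   12  fbgfgbf$gfecadcbdbf  f
   13  fecadcbdbffbgfgbf$g  g
   14  ffbgfgbf$gfecadcbdb  b
   15  fgbf$gfecadcbdbffbg  g
   16  gbf$gfecadcbdbffbgf  f
   17  gfecadcbdbffbgfgbf$  $
   18  gfgbf$gfecadcbdbffb  b

fccgdfedbafbfgbgf$b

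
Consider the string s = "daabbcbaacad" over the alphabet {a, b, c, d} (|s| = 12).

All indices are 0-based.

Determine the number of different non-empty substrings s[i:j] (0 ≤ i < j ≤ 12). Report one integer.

69

rank | idx | suffix
   0 |   1 | aabbcbaacad
   1 |   7 | aacad
   2 |   2 | abbcbaacad
   3 |   8 | acad
   4 |  10 | ad
   5 |   6 | baacad
   6 |   3 | bbcbaacad
   7 |   4 | bcbaacad
   8 |   9 | cad
   9 |   5 | cbaacad
  10 |  11 | d
  11 |   0 | daabbcbaacad

SA = [1, 7, 2, 8, 10, 6, 3, 4, 9, 5, 11, 0]
[i] adj suffixes → lcp
  [1] 1/7 → 2 ('aa')
  [2] 7/2 → 1 ('a')
  [3] 2/8 → 1 ('a')
  [4] 8/10 → 1 ('a')
  [5] 10/6 → 0 ('')
  [6] 6/3 → 1 ('b')
  [7] 3/4 → 1 ('b')
  [8] 4/9 → 0 ('')
  [9] 9/5 → 1 ('c')
  [10] 5/11 → 0 ('')
  [11] 11/0 → 1 ('d')

n(n+1)/2 = 12·13/2 = 78
Σ LCP = 0 + 2 + 1 + 1 + 1 + 0 + 1 + 1 + 0 + 1 + 0 + 1 = 9
distinct = 78 − 9 = 69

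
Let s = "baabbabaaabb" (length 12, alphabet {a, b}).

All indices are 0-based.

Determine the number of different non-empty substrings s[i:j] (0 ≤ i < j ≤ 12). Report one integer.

57

sorted suffixes:
  #0 SA[0]=7  'aaabb'
  #1 SA[1]=8  'aabb'
  #2 SA[2]=1  'aabbabaaabb'
  #3 SA[3]=5  'abaaabb'
  #4 SA[4]=9  'abb'
  #5 SA[5]=2  'abbabaaabb'
  #6 SA[6]=11  'b'
  #7 SA[7]=6  'baaabb'
  #8 SA[8]=0  'baabbabaaabb'
  #9 SA[9]=4  'babaaabb'
  #10 SA[10]=10  'bb'
  #11 SA[11]=3  'bbabaaabb'

SA = [7, 8, 1, 5, 9, 2, 11, 6, 0, 4, 10, 3]
[i] adj suffixes → lcp
  [1] 7/8 → 2 ('aa')
  [2] 8/1 → 4 ('aabb')
  [3] 1/5 → 1 ('a')
  [4] 5/9 → 2 ('ab')
  [5] 9/2 → 3 ('abb')
  [6] 2/11 → 0 ('')
  [7] 11/6 → 1 ('b')
  [8] 6/0 → 3 ('baa')
  [9] 0/4 → 2 ('ba')
  [10] 4/10 → 1 ('b')
  [11] 10/3 → 2 ('bb')

n(n+1)/2 = 12·13/2 = 78
Σ LCP = 0 + 2 + 4 + 1 + 2 + 3 + 0 + 1 + 3 + 2 + 1 + 2 = 21
distinct = 78 − 21 = 57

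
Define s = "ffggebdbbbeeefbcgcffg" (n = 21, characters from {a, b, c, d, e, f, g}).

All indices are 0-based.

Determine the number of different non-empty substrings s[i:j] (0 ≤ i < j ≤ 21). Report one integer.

rank→(start, suffix):
  0 → (7, 'bbbeeefbcgcffg')
  1 → (8, 'bbeeefbcgcffg')
  2 → (14, 'bcgcffg')
  3 → (5, 'bdbbbeeefbcgcffg')
  4 → (9, 'beeefbcgcffg')
  5 → (17, 'cffg')
  6 → (15, 'cgcffg')
  7 → (6, 'dbbbeeefbcgcffg')
  8 → (4, 'ebdbbbeeefbcgcffg')
  9 → (10, 'eeefbcgcffg')
  10 → (11, 'eefbcgcffg')
  11 → (12, 'efbcgcffg')
  12 → (13, 'fbcgcffg')
  13 → (18, 'ffg')
  14 → (0, 'ffggebdbbbeeefbcgcffg')
  15 → (19, 'fg')
  16 → (1, 'fggebdbbbeeefbcgcffg')
  17 → (20, 'g')
  18 → (16, 'gcffg')
  19 → (3, 'gebdbbbeeefbcgcffg')
  20 → (2, 'ggebdbbbeeefbcgcffg')

SA = [7, 8, 14, 5, 9, 17, 15, 6, 4, 10, 11, 12, 13, 18, 0, 19, 1, 20, 16, 3, 2]
i: (SA[i-1],SA[i]) lcp shared
  1: (7,8) 2 'bb'
  2: (8,14) 1 'b'
  3: (14,5) 1 'b'
  4: (5,9) 1 'b'
  5: (9,17) 0 ''
  6: (17,15) 1 'c'
  7: (15,6) 0 ''
  8: (6,4) 0 ''
  9: (4,10) 1 'e'
  10: (10,11) 2 'ee'
  11: (11,12) 1 'e'
  12: (12,13) 0 ''
  13: (13,18) 1 'f'
  14: (18,0) 3 'ffg'
  15: (0,19) 1 'f'
  16: (19,1) 2 'fg'
  17: (1,20) 0 ''
  18: (20,16) 1 'g'
  19: (16,3) 1 'g'
  20: (3,2) 1 'g'

n(n+1)/2 = 21·22/2 = 231
Σ LCP = 0 + 2 + 1 + 1 + 1 + 0 + 1 + 0 + 0 + 1 + 2 + 1 + 0 + 1 + 3 + 1 + 2 + 0 + 1 + 1 + 1 = 20
distinct = 231 − 20 = 211

211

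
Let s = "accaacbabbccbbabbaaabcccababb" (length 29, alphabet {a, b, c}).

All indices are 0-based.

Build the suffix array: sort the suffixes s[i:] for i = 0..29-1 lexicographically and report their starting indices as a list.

sorted suffixes:
  #0 SA[0]=17  'aaabcccababb'
  #1 SA[1]=18  'aabcccababb'
  #2 SA[2]=3  'aacbabbccbbabbaaabcccababb'
  #3 SA[3]=24  'ababb'
  #4 SA[4]=26  'abb'
  #5 SA[5]=14  'abbaaabcccababb'
  #6 SA[6]=7  'abbccbbabbaaabcccababb'
  #7 SA[7]=19  'abcccababb'
  #8 SA[8]=4  'acbabbccbbabbaaabcccababb'
  #9 SA[9]=0  'accaacbabbccbbabbaaabcccababb'
  #10 SA[10]=28  'b'
  #11 SA[11]=16  'baaabcccababb'
  #12 SA[12]=25  'babb'
  #13 SA[13]=13  'babbaaabcccababb'
  #14 SA[14]=6  'babbccbbabbaaabcccababb'
  #15 SA[15]=27  'bb'
  #16 SA[16]=15  'bbaaabcccababb'
  #17 SA[17]=12  'bbabbaaabcccababb'
  #18 SA[18]=8  'bbccbbabbaaabcccababb'
  #19 SA[19]=9  'bccbbabbaaabcccababb'
  #20 SA[20]=20  'bcccababb'
  #21 SA[21]=2  'caacbabbccbbabbaaabcccababb'
  #22 SA[22]=23  'cababb'
  #23 SA[23]=5  'cbabbccbbabbaaabcccababb'
  #24 SA[24]=11  'cbbabbaaabcccababb'
  #25 SA[25]=1  'ccaacbabbccbbabbaaabcccababb'
  #26 SA[26]=22  'ccababb'
  #27 SA[27]=10  'ccbbabbaaabcccababb'
  #28 SA[28]=21  'cccababb'

[17, 18, 3, 24, 26, 14, 7, 19, 4, 0, 28, 16, 25, 13, 6, 27, 15, 12, 8, 9, 20, 2, 23, 5, 11, 1, 22, 10, 21]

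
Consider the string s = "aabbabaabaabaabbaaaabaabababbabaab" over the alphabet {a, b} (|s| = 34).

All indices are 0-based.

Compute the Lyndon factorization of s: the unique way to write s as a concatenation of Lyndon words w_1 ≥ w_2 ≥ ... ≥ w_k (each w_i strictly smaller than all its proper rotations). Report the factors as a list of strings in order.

["aabbab", "aabaabaabb", "aaaabaabababbabaab"]

emit factor 1: 'aabbab' (i=0, period=6)
emit factor 2: 'aabaabaabb' (i=6, period=10)
emit factor 3: 'aaaabaabababbabaab' (i=16, period=18)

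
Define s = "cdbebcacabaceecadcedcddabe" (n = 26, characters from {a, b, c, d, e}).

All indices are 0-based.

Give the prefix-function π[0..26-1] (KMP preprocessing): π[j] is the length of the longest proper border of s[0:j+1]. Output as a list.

π[0] = 0
j=1 s[j]='d': π[1]=0 (border '')
j=2 s[j]='b': π[2]=0 (border '')
j=3 s[j]='e': π[3]=0 (border '')
j=4 s[j]='b': π[4]=0 (border '')
j=5 s[j]='c': π[5]=1 (border 'c')
j=6 s[j]='a': k: 1→0; π[6]=0 (border '')
j=7 s[j]='c': π[7]=1 (border 'c')
j=8 s[j]='a': k: 1→0; π[8]=0 (border '')
j=9 s[j]='b': π[9]=0 (border '')
j=10 s[j]='a': π[10]=0 (border '')
j=11 s[j]='c': π[11]=1 (border 'c')
j=12 s[j]='e': k: 1→0; π[12]=0 (border '')
j=13 s[j]='e': π[13]=0 (border '')
j=14 s[j]='c': π[14]=1 (border 'c')
j=15 s[j]='a': k: 1→0; π[15]=0 (border '')
j=16 s[j]='d': π[16]=0 (border '')
j=17 s[j]='c': π[17]=1 (border 'c')
j=18 s[j]='e': k: 1→0; π[18]=0 (border '')
j=19 s[j]='d': π[19]=0 (border '')
j=20 s[j]='c': π[20]=1 (border 'c')
j=21 s[j]='d': π[21]=2 (border 'cd')
j=22 s[j]='d': k: 2→0; π[22]=0 (border '')
j=23 s[j]='a': π[23]=0 (border '')
j=24 s[j]='b': π[24]=0 (border '')
j=25 s[j]='e': π[25]=0 (border '')

[0, 0, 0, 0, 0, 1, 0, 1, 0, 0, 0, 1, 0, 0, 1, 0, 0, 1, 0, 0, 1, 2, 0, 0, 0, 0]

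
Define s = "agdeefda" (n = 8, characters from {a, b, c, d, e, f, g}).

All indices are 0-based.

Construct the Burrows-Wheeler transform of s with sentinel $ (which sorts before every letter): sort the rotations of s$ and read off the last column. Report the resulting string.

rank  rotation   last
    0  $agdeefda  a
    1  a$agdeefd  d
    2  agdeefda$  $
    3  da$agdeef  f
    4  deefda$ag  g
    5  eefda$agd  d
    6  efda$agde  e
    7  fda$agdee  e
    8  gdeefda$a  a

ad$fgdeea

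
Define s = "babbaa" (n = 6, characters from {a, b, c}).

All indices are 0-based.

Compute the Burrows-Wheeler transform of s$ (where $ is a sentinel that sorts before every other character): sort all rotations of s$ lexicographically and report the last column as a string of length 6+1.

aabbb$a

rank  rotation last
    0  $babbaa  a
    1  a$babba  a
    2  aa$babb  b
    3  abbaa$b  b
    4  baa$bab  b
    5  babbaa$  $
    6  bbaa$ba  a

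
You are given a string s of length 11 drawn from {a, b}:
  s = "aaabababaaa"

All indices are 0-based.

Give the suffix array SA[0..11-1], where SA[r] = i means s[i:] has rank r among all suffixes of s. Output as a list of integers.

sorted suffixes:
  #0 SA[0]=10  'a'
  #1 SA[1]=9  'aa'
  #2 SA[2]=8  'aaa'
  #3 SA[3]=0  'aaabababaaa'
  #4 SA[4]=1  'aabababaaa'
  #5 SA[5]=6  'abaaa'
  #6 SA[6]=4  'ababaaa'
  #7 SA[7]=2  'abababaaa'
  #8 SA[8]=7  'baaa'
  #9 SA[9]=5  'babaaa'
  #10 SA[10]=3  'bababaaa'

[10, 9, 8, 0, 1, 6, 4, 2, 7, 5, 3]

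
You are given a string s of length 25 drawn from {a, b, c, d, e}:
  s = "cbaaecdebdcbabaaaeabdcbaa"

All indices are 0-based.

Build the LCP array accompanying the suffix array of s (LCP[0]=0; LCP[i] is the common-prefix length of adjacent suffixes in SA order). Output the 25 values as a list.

rank→(start, suffix):
  0 → (24, 'a')
  1 → (23, 'aa')
  2 → (14, 'aaaeabdcbaa')
  3 → (15, 'aaeabdcbaa')
  4 → (2, 'aaecdebdcbabaaaeabdcbaa')
  5 → (12, 'abaaaeabdcbaa')
  6 → (18, 'abdcbaa')
  7 → (16, 'aeabdcbaa')
  8 → (3, 'aecdebdcbabaaaeabdcbaa')
  9 → (22, 'baa')
  10 → (13, 'baaaeabdcbaa')
  11 → (1, 'baaecdebdcbabaaaeabdcbaa')
  12 → (11, 'babaaaeabdcbaa')
  13 → (19, 'bdcbaa')
  14 → (8, 'bdcbabaaaeabdcbaa')
  15 → (21, 'cbaa')
  16 → (0, 'cbaaecdebdcbabaaaeabdcbaa')
  17 → (10, 'cbabaaaeabdcbaa')
  18 → (5, 'cdebdcbabaaaeabdcbaa')
  19 → (20, 'dcbaa')
  20 → (9, 'dcbabaaaeabdcbaa')
  21 → (6, 'debdcbabaaaeabdcbaa')
  22 → (17, 'eabdcbaa')
  23 → (7, 'ebdcbabaaaeabdcbaa')
  24 → (4, 'ecdebdcbabaaaeabdcbaa')

SA = [24, 23, 14, 15, 2, 12, 18, 16, 3, 22, 13, 1, 11, 19, 8, 21, 0, 10, 5, 20, 9, 6, 17, 7, 4]
[i] adj suffixes → lcp
  [1] 24/23 → 1 ('a')
  [2] 23/14 → 2 ('aa')
  [3] 14/15 → 2 ('aa')
  [4] 15/2 → 3 ('aae')
  [5] 2/12 → 1 ('a')
  [6] 12/18 → 2 ('ab')
  [7] 18/16 → 1 ('a')
  [8] 16/3 → 2 ('ae')
  [9] 3/22 → 0 ('')
  [10] 22/13 → 3 ('baa')
  [11] 13/1 → 3 ('baa')
  [12] 1/11 → 2 ('ba')
  [13] 11/19 → 1 ('b')
  [14] 19/8 → 5 ('bdcba')
  [15] 8/21 → 0 ('')
  [16] 21/0 → 4 ('cbaa')
  [17] 0/10 → 3 ('cba')
  [18] 10/5 → 1 ('c')
  [19] 5/20 → 0 ('')
  [20] 20/9 → 4 ('dcba')
  [21] 9/6 → 1 ('d')
  [22] 6/17 → 0 ('')
  [23] 17/7 → 1 ('e')
  [24] 7/4 → 1 ('e')

[0, 1, 2, 2, 3, 1, 2, 1, 2, 0, 3, 3, 2, 1, 5, 0, 4, 3, 1, 0, 4, 1, 0, 1, 1]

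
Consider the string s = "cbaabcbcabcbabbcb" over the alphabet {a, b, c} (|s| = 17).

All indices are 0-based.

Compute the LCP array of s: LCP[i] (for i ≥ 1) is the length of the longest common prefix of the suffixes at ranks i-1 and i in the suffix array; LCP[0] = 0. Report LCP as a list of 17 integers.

rank | idx | suffix
   0 |   2 | aabcbcabcbabbcb
   1 |  12 | abbcb
   2 |   8 | abcbabbcb
   3 |   3 | abcbcabcbabbcb
   4 |  16 | b
   5 |   1 | baabcbcabcbabbcb
   6 |  11 | babbcb
   7 |  13 | bbcb
   8 |   6 | bcabcbabbcb
   9 |  14 | bcb
  10 |   9 | bcbabbcb
  11 |   4 | bcbcabcbabbcb
  12 |   7 | cabcbabbcb
  13 |  15 | cb
  14 |   0 | cbaabcbcabcbabbcb
  15 |  10 | cbabbcb
  16 |   5 | cbcabcbabbcb

SA = [2, 12, 8, 3, 16, 1, 11, 13, 6, 14, 9, 4, 7, 15, 0, 10, 5]
i: (SA[i-1],SA[i]) lcp shared
  1: (2,12) 1 'a'
  2: (12,8) 2 'ab'
  3: (8,3) 4 'abcb'
  4: (3,16) 0 ''
  5: (16,1) 1 'b'
  6: (1,11) 2 'ba'
  7: (11,13) 1 'b'
  8: (13,6) 1 'b'
  9: (6,14) 2 'bc'
  10: (14,9) 3 'bcb'
  11: (9,4) 3 'bcb'
  12: (4,7) 0 ''
  13: (7,15) 1 'c'
  14: (15,0) 2 'cb'
  15: (0,10) 3 'cba'
  16: (10,5) 2 'cb'

[0, 1, 2, 4, 0, 1, 2, 1, 1, 2, 3, 3, 0, 1, 2, 3, 2]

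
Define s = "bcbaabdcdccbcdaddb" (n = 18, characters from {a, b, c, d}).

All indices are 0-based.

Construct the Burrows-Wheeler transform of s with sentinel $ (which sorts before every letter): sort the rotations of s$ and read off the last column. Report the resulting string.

rank  rotation             last
    0  $bcbaabdcdccbcdaddb  b
    1  aabdcdccbcdaddb$bcb  b
    2  abdcdccbcdaddb$bcba  a
    3  addb$bcbaabdcdccbcd  d
    4  b$bcbaabdcdccbcdadd  d
    5  baabdcdccbcdaddb$bc  c
    6  bcbaabdcdccbcdaddb$  $
    7  bcdaddb$bcbaabdcdcc  c
    8  bdcdccbcdaddb$bcbaa  a
    9  cbaabdcdccbcdaddb$b  b
   10  cbcdaddb$bcbaabdcdc  c
   11  ccbcdaddb$bcbaabdcd  d
   12  cdaddb$bcbaabdcdccb  b
   13  cdccbcdaddb$bcbaabd  d
   14  daddb$bcbaabdcdccbc  c
   15  db$bcbaabdcdccbcdad  d
   16  dccbcdaddb$bcbaabdc  c
   17  dcdccbcdaddb$bcbaab  b
   18  ddb$bcbaabdcdccbcda  a

bbaddc$cabcdbdcdcba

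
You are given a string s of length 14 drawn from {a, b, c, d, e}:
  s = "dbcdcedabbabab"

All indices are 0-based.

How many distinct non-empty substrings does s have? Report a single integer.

rank | idx | suffix
   0 |  12 | ab
   1 |  10 | abab
   2 |   7 | abbabab
   3 |  13 | b
   4 |  11 | bab
   5 |   9 | babab
   6 |   8 | bbabab
   7 |   1 | bcdcedabbabab
   8 |   2 | cdcedabbabab
   9 |   4 | cedabbabab
  10 |   6 | dabbabab
  11 |   0 | dbcdcedabbabab
  12 |   3 | dcedabbabab
  13 |   5 | edabbabab

SA = [12, 10, 7, 13, 11, 9, 8, 1, 2, 4, 6, 0, 3, 5]
[i] adj suffixes → lcp
  [1] 12/10 → 2 ('ab')
  [2] 10/7 → 2 ('ab')
  [3] 7/13 → 0 ('')
  [4] 13/11 → 1 ('b')
  [5] 11/9 → 3 ('bab')
  [6] 9/8 → 1 ('b')
  [7] 8/1 → 1 ('b')
  [8] 1/2 → 0 ('')
  [9] 2/4 → 1 ('c')
  [10] 4/6 → 0 ('')
  [11] 6/0 → 1 ('d')
  [12] 0/3 → 1 ('d')
  [13] 3/5 → 0 ('')

n(n+1)/2 = 14·15/2 = 105
Σ LCP = 0 + 2 + 2 + 0 + 1 + 3 + 1 + 1 + 0 + 1 + 0 + 1 + 1 + 0 = 13
distinct = 105 − 13 = 92

92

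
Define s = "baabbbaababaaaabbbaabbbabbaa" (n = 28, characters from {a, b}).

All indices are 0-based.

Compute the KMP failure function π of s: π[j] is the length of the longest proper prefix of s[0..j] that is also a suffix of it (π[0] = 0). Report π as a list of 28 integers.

π[0] = 0
j=1 s[j]='a': π[1]=0 (border '')
j=2 s[j]='a': π[2]=0 (border '')
j=3 s[j]='b': π[3]=1 (border 'b')
j=4 s[j]='b': k: 1→0; π[4]=1 (border 'b')
j=5 s[j]='b': k: 1→0; π[5]=1 (border 'b')
j=6 s[j]='a': π[6]=2 (border 'ba')
j=7 s[j]='a': π[7]=3 (border 'baa')
j=8 s[j]='b': π[8]=4 (border 'baab')
j=9 s[j]='a': k: 4→1; π[9]=2 (border 'ba')
j=10 s[j]='b': k: 2→0; π[10]=1 (border 'b')
j=11 s[j]='a': π[11]=2 (border 'ba')
j=12 s[j]='a': π[12]=3 (border 'baa')
j=13 s[j]='a': k: 3→0; π[13]=0 (border '')
j=14 s[j]='a': π[14]=0 (border '')
j=15 s[j]='b': π[15]=1 (border 'b')
j=16 s[j]='b': k: 1→0; π[16]=1 (border 'b')
j=17 s[j]='b': k: 1→0; π[17]=1 (border 'b')
j=18 s[j]='a': π[18]=2 (border 'ba')
j=19 s[j]='a': π[19]=3 (border 'baa')
j=20 s[j]='b': π[20]=4 (border 'baab')
j=21 s[j]='b': π[21]=5 (border 'baabb')
j=22 s[j]='b': π[22]=6 (border 'baabbb')
j=23 s[j]='a': π[23]=7 (border 'baabbba')
j=24 s[j]='b': k: 7→2→0; π[24]=1 (border 'b')
j=25 s[j]='b': k: 1→0; π[25]=1 (border 'b')
j=26 s[j]='a': π[26]=2 (border 'ba')
j=27 s[j]='a': π[27]=3 (border 'baa')

[0, 0, 0, 1, 1, 1, 2, 3, 4, 2, 1, 2, 3, 0, 0, 1, 1, 1, 2, 3, 4, 5, 6, 7, 1, 1, 2, 3]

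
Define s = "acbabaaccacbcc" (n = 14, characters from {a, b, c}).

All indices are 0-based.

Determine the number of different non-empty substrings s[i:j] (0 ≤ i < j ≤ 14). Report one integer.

rank→(start, suffix):
  0 → (5, 'aaccacbcc')
  1 → (3, 'abaaccacbcc')
  2 → (0, 'acbabaaccacbcc')
  3 → (9, 'acbcc')
  4 → (6, 'accacbcc')
  5 → (4, 'baaccacbcc')
  6 → (2, 'babaaccacbcc')
  7 → (11, 'bcc')
  8 → (13, 'c')
  9 → (8, 'cacbcc')
  10 → (1, 'cbabaaccacbcc')
  11 → (10, 'cbcc')
  12 → (12, 'cc')
  13 → (7, 'ccacbcc')

SA = [5, 3, 0, 9, 6, 4, 2, 11, 13, 8, 1, 10, 12, 7]
[i] adj suffixes → lcp
  [1] 5/3 → 1 ('a')
  [2] 3/0 → 1 ('a')
  [3] 0/9 → 3 ('acb')
  [4] 9/6 → 2 ('ac')
  [5] 6/4 → 0 ('')
  [6] 4/2 → 2 ('ba')
  [7] 2/11 → 1 ('b')
  [8] 11/13 → 0 ('')
  [9] 13/8 → 1 ('c')
  [10] 8/1 → 1 ('c')
  [11] 1/10 → 2 ('cb')
  [12] 10/12 → 1 ('c')
  [13] 12/7 → 2 ('cc')

n(n+1)/2 = 14·15/2 = 105
Σ LCP = 0 + 1 + 1 + 3 + 2 + 0 + 2 + 1 + 0 + 1 + 1 + 2 + 1 + 2 = 17
distinct = 105 − 17 = 88

88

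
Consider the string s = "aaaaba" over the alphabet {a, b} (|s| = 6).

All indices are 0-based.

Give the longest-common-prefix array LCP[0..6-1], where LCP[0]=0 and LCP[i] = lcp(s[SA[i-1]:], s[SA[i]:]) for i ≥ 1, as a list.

rank | idx | suffix
   0 |   5 | a
   1 |   0 | aaaaba
   2 |   1 | aaaba
   3 |   2 | aaba
   4 |   3 | aba
   5 |   4 | ba

SA = [5, 0, 1, 2, 3, 4]
[i] adj suffixes → lcp
  [1] 5/0 → 1 ('a')
  [2] 0/1 → 3 ('aaa')
  [3] 1/2 → 2 ('aa')
  [4] 2/3 → 1 ('a')
  [5] 3/4 → 0 ('')

[0, 1, 3, 2, 1, 0]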